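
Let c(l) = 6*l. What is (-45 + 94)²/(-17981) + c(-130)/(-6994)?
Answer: -106439/4836889 ≈ -0.022006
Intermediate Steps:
(-45 + 94)²/(-17981) + c(-130)/(-6994) = (-45 + 94)²/(-17981) + (6*(-130))/(-6994) = 49²*(-1/17981) - 780*(-1/6994) = 2401*(-1/17981) + 30/269 = -2401/17981 + 30/269 = -106439/4836889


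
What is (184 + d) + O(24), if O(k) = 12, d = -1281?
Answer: -1085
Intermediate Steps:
(184 + d) + O(24) = (184 - 1281) + 12 = -1097 + 12 = -1085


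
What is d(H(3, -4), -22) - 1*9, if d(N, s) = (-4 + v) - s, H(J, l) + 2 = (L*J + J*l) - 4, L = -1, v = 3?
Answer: 12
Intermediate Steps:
H(J, l) = -6 - J + J*l (H(J, l) = -2 + ((-J + J*l) - 4) = -2 + (-4 - J + J*l) = -6 - J + J*l)
d(N, s) = -1 - s (d(N, s) = (-4 + 3) - s = -1 - s)
d(H(3, -4), -22) - 1*9 = (-1 - 1*(-22)) - 1*9 = (-1 + 22) - 9 = 21 - 9 = 12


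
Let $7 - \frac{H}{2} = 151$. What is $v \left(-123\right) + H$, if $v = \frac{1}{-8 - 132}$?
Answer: $- \frac{40197}{140} \approx -287.12$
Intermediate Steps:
$H = -288$ ($H = 14 - 302 = -288$)
$v = - \frac{1}{140}$ ($v = \frac{1}{-140} = - \frac{1}{140} \approx -0.0071429$)
$v \left(-123\right) + H = \left(- \frac{1}{140}\right) \left(-123\right) - 288 = \frac{123}{140} - 288 = - \frac{40197}{140}$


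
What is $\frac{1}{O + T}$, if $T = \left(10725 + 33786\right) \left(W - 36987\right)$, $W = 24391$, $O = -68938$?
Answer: $- \frac{1}{560729494} \approx -1.7834 \cdot 10^{-9}$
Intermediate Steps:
$T = -560660556$ ($T = \left(10725 + 33786\right) \left(24391 - 36987\right) = 44511 \left(-12596\right) = -560660556$)
$\frac{1}{O + T} = \frac{1}{-68938 - 560660556} = \frac{1}{-560729494} = - \frac{1}{560729494}$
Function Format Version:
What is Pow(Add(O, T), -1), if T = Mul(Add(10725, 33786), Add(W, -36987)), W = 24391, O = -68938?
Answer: Rational(-1, 560729494) ≈ -1.7834e-9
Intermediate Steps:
T = -560660556 (T = Mul(Add(10725, 33786), Add(24391, -36987)) = Mul(44511, -12596) = -560660556)
Pow(Add(O, T), -1) = Pow(Add(-68938, -560660556), -1) = Pow(-560729494, -1) = Rational(-1, 560729494)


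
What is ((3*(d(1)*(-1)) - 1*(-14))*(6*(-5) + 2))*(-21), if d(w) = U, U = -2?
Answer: 11760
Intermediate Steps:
d(w) = -2
((3*(d(1)*(-1)) - 1*(-14))*(6*(-5) + 2))*(-21) = ((3*(-2*(-1)) - 1*(-14))*(6*(-5) + 2))*(-21) = ((3*2 + 14)*(-30 + 2))*(-21) = ((6 + 14)*(-28))*(-21) = (20*(-28))*(-21) = -560*(-21) = 11760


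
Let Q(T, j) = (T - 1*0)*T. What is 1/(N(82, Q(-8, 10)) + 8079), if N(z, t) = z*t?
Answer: 1/13327 ≈ 7.5036e-5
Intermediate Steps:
Q(T, j) = T**2 (Q(T, j) = (T + 0)*T = T*T = T**2)
N(z, t) = t*z
1/(N(82, Q(-8, 10)) + 8079) = 1/((-8)**2*82 + 8079) = 1/(64*82 + 8079) = 1/(5248 + 8079) = 1/13327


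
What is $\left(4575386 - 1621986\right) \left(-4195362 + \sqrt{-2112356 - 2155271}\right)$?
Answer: $-12390582130800 + 2953400 i \sqrt{4267627} \approx -1.2391 \cdot 10^{13} + 6.1012 \cdot 10^{9} i$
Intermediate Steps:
$\left(4575386 - 1621986\right) \left(-4195362 + \sqrt{-2112356 - 2155271}\right) = 2953400 \left(-4195362 + \sqrt{-4267627}\right) = 2953400 \left(-4195362 + i \sqrt{4267627}\right) = -12390582130800 + 2953400 i \sqrt{4267627}$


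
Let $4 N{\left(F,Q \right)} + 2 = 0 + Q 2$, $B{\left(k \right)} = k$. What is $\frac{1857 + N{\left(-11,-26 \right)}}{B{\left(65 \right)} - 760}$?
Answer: $- \frac{3687}{1390} \approx -2.6525$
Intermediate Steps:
$N{\left(F,Q \right)} = - \frac{1}{2} + \frac{Q}{2}$ ($N{\left(F,Q \right)} = - \frac{1}{2} + \frac{0 + Q 2}{4} = - \frac{1}{2} + \frac{0 + 2 Q}{4} = - \frac{1}{2} + \frac{2 Q}{4} = - \frac{1}{2} + \frac{Q}{2}$)
$\frac{1857 + N{\left(-11,-26 \right)}}{B{\left(65 \right)} - 760} = \frac{1857 + \left(- \frac{1}{2} + \frac{1}{2} \left(-26\right)\right)}{65 - 760} = \frac{1857 - \frac{27}{2}}{-695} = \left(1857 - \frac{27}{2}\right) \left(- \frac{1}{695}\right) = \frac{3687}{2} \left(- \frac{1}{695}\right) = - \frac{3687}{1390}$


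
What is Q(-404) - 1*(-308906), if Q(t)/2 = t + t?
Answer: 307290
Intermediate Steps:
Q(t) = 4*t (Q(t) = 2*(t + t) = 2*(2*t) = 4*t)
Q(-404) - 1*(-308906) = 4*(-404) - 1*(-308906) = -1616 + 308906 = 307290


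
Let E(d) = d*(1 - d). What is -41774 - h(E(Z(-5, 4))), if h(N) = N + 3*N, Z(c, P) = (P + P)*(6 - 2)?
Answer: -37806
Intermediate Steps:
Z(c, P) = 8*P (Z(c, P) = (2*P)*4 = 8*P)
h(N) = 4*N
-41774 - h(E(Z(-5, 4))) = -41774 - 4*(8*4)*(1 - 8*4) = -41774 - 4*32*(1 - 1*32) = -41774 - 4*32*(1 - 32) = -41774 - 4*32*(-31) = -41774 - 4*(-992) = -41774 - 1*(-3968) = -41774 + 3968 = -37806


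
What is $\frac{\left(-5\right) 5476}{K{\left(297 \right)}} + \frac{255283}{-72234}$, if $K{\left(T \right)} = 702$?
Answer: $- \frac{119831977}{2817126} \approx -42.537$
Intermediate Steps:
$\frac{\left(-5\right) 5476}{K{\left(297 \right)}} + \frac{255283}{-72234} = \frac{\left(-5\right) 5476}{702} + \frac{255283}{-72234} = \left(-27380\right) \frac{1}{702} + 255283 \left(- \frac{1}{72234}\right) = - \frac{13690}{351} - \frac{255283}{72234} = - \frac{119831977}{2817126}$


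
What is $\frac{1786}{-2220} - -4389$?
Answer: $\frac{4870897}{1110} \approx 4388.2$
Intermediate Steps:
$\frac{1786}{-2220} - -4389 = 1786 \left(- \frac{1}{2220}\right) + 4389 = - \frac{893}{1110} + 4389 = \frac{4870897}{1110}$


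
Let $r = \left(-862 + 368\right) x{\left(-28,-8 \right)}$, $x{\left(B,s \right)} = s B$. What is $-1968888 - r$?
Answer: $-1858232$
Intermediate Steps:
$x{\left(B,s \right)} = B s$
$r = -110656$ ($r = \left(-862 + 368\right) \left(\left(-28\right) \left(-8\right)\right) = \left(-494\right) 224 = -110656$)
$-1968888 - r = -1968888 - -110656 = -1968888 + 110656 = -1858232$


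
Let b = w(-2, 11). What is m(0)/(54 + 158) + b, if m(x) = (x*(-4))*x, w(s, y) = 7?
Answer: 7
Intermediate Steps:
m(x) = -4*x² (m(x) = (-4*x)*x = -4*x²)
b = 7
m(0)/(54 + 158) + b = (-4*0²)/(54 + 158) + 7 = (-4*0)/212 + 7 = (1/212)*0 + 7 = 0 + 7 = 7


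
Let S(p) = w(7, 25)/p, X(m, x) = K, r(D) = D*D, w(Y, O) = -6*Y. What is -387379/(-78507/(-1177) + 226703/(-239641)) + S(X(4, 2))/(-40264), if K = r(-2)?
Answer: -28567342197894901/4849110274096 ≈ -5891.3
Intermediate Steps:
r(D) = D²
K = 4 (K = (-2)² = 4)
X(m, x) = 4
S(p) = -42/p (S(p) = (-6*7)/p = -42/p)
-387379/(-78507/(-1177) + 226703/(-239641)) + S(X(4, 2))/(-40264) = -387379/(-78507/(-1177) + 226703/(-239641)) - 42/4/(-40264) = -387379/(-78507*(-1/1177) + 226703*(-1/239641)) - 42*¼*(-1/40264) = -387379/(7137/107 - 226703/239641) - 21/2*(-1/40264) = -387379/1686060596/25641587 + 3/11504 = -387379*25641587/1686060596 + 3/11504 = -9933012330473/1686060596 + 3/11504 = -28567342197894901/4849110274096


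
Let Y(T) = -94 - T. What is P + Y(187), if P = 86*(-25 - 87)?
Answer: -9913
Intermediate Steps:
P = -9632 (P = 86*(-112) = -9632)
P + Y(187) = -9632 + (-94 - 1*187) = -9632 + (-94 - 187) = -9632 - 281 = -9913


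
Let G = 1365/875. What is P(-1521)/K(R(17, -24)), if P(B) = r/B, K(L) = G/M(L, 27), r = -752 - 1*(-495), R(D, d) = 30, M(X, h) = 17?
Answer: 109225/59319 ≈ 1.8413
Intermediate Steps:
G = 39/25 (G = 1365*(1/875) = 39/25 ≈ 1.5600)
r = -257 (r = -752 + 495 = -257)
K(L) = 39/425 (K(L) = (39/25)/17 = (39/25)*(1/17) = 39/425)
P(B) = -257/B
P(-1521)/K(R(17, -24)) = (-257/(-1521))/(39/425) = -257*(-1/1521)*(425/39) = (257/1521)*(425/39) = 109225/59319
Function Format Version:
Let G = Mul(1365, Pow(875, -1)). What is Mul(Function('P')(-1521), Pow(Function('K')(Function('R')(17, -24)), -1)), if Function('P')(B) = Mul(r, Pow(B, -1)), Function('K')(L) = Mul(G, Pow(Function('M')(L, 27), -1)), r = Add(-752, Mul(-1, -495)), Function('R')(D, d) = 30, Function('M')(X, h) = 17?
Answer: Rational(109225, 59319) ≈ 1.8413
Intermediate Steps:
G = Rational(39, 25) (G = Mul(1365, Rational(1, 875)) = Rational(39, 25) ≈ 1.5600)
r = -257 (r = Add(-752, 495) = -257)
Function('K')(L) = Rational(39, 425) (Function('K')(L) = Mul(Rational(39, 25), Pow(17, -1)) = Mul(Rational(39, 25), Rational(1, 17)) = Rational(39, 425))
Function('P')(B) = Mul(-257, Pow(B, -1))
Mul(Function('P')(-1521), Pow(Function('K')(Function('R')(17, -24)), -1)) = Mul(Mul(-257, Pow(-1521, -1)), Pow(Rational(39, 425), -1)) = Mul(Mul(-257, Rational(-1, 1521)), Rational(425, 39)) = Mul(Rational(257, 1521), Rational(425, 39)) = Rational(109225, 59319)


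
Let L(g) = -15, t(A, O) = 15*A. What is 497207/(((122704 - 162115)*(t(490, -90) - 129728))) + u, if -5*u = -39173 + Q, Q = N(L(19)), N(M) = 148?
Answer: 37643822686397/4823039358 ≈ 7805.0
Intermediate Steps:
Q = 148
u = 7805 (u = -(-39173 + 148)/5 = -⅕*(-39025) = 7805)
497207/(((122704 - 162115)*(t(490, -90) - 129728))) + u = 497207/(((122704 - 162115)*(15*490 - 129728))) + 7805 = 497207/((-39411*(7350 - 129728))) + 7805 = 497207/((-39411*(-122378))) + 7805 = 497207/4823039358 + 7805 = 37643822686397/4823039358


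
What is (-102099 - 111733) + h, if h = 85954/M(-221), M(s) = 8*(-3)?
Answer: -2608961/12 ≈ -2.1741e+5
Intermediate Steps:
M(s) = -24
h = -42977/12 (h = 85954/(-24) = 85954*(-1/24) = -42977/12 ≈ -3581.4)
(-102099 - 111733) + h = (-102099 - 111733) - 42977/12 = -213832 - 42977/12 = -2608961/12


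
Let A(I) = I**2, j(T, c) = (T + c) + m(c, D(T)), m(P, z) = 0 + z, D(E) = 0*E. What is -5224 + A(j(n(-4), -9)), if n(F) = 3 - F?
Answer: -5220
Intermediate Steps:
D(E) = 0
m(P, z) = z
j(T, c) = T + c (j(T, c) = (T + c) + 0 = T + c)
-5224 + A(j(n(-4), -9)) = -5224 + ((3 - 1*(-4)) - 9)**2 = -5224 + ((3 + 4) - 9)**2 = -5224 + (7 - 9)**2 = -5224 + (-2)**2 = -5224 + 4 = -5220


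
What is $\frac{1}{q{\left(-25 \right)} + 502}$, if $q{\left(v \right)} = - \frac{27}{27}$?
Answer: $\frac{1}{501} \approx 0.001996$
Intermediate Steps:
$q{\left(v \right)} = -1$ ($q{\left(v \right)} = \left(-27\right) \frac{1}{27} = -1$)
$\frac{1}{q{\left(-25 \right)} + 502} = \frac{1}{-1 + 502} = \frac{1}{501}$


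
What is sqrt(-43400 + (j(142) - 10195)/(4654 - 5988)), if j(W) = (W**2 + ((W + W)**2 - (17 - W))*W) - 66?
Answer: 7*I*sqrt(1888737230)/1334 ≈ 228.05*I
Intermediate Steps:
j(W) = -66 + W**2 + W*(-17 + W + 4*W**2) (j(W) = (W**2 + ((2*W)**2 + (-17 + W))*W) - 66 = (W**2 + (4*W**2 + (-17 + W))*W) - 66 = (W**2 + (-17 + W + 4*W**2)*W) - 66 = (W**2 + W*(-17 + W + 4*W**2)) - 66 = -66 + W**2 + W*(-17 + W + 4*W**2))
sqrt(-43400 + (j(142) - 10195)/(4654 - 5988)) = sqrt(-43400 + ((-66 - 17*142 + 2*142**2 + 4*142**3) - 10195)/(4654 - 5988)) = sqrt(-43400 + ((-66 - 2414 + 2*20164 + 4*2863288) - 10195)/(-1334)) = sqrt(-43400 + ((-66 - 2414 + 40328 + 11453152) - 10195)*(-1/1334)) = sqrt(-43400 + (11491000 - 10195)*(-1/1334)) = sqrt(-43400 + 11480805*(-1/1334)) = sqrt(-43400 - 11480805/1334) = sqrt(-69376405/1334) = 7*I*sqrt(1888737230)/1334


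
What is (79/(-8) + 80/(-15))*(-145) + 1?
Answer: 52949/24 ≈ 2206.2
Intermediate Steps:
(79/(-8) + 80/(-15))*(-145) + 1 = (79*(-⅛) + 80*(-1/15))*(-145) + 1 = (-79/8 - 16/3)*(-145) + 1 = -365/24*(-145) + 1 = 52925/24 + 1 = 52949/24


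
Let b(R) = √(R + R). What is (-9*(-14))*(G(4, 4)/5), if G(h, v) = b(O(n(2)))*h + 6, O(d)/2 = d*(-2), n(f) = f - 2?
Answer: 756/5 ≈ 151.20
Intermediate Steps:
n(f) = -2 + f
O(d) = -4*d (O(d) = 2*(d*(-2)) = 2*(-2*d) = -4*d)
b(R) = √2*√R (b(R) = √(2*R) = √2*√R)
G(h, v) = 6 (G(h, v) = (√2*√(-4*(-2 + 2)))*h + 6 = (√2*√(-4*0))*h + 6 = (√2*√0)*h + 6 = (√2*0)*h + 6 = 0*h + 6 = 0 + 6 = 6)
(-9*(-14))*(G(4, 4)/5) = (-9*(-14))*(6/5) = 126*(6*(⅕)) = 126*(6/5) = 756/5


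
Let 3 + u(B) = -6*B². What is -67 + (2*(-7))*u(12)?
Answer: 12071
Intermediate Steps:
u(B) = -3 - 6*B²
-67 + (2*(-7))*u(12) = -67 + (2*(-7))*(-3 - 6*12²) = -67 - 14*(-3 - 6*144) = -67 - 14*(-3 - 864) = -67 - 14*(-867) = -67 + 12138 = 12071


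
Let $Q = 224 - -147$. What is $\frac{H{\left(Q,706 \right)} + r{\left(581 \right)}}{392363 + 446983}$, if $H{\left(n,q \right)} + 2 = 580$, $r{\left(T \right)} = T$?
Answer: $\frac{1159}{839346} \approx 0.0013808$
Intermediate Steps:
$Q = 371$ ($Q = 224 + 147 = 371$)
$H{\left(n,q \right)} = 578$ ($H{\left(n,q \right)} = -2 + 580 = 578$)
$\frac{H{\left(Q,706 \right)} + r{\left(581 \right)}}{392363 + 446983} = \frac{578 + 581}{392363 + 446983} = \frac{1159}{839346}$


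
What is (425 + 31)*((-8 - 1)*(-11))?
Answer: 45144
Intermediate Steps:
(425 + 31)*((-8 - 1)*(-11)) = 456*(-9*(-11)) = 456*99 = 45144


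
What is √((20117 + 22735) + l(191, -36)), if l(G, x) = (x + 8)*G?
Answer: 8*√586 ≈ 193.66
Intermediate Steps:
l(G, x) = G*(8 + x) (l(G, x) = (8 + x)*G = G*(8 + x))
√((20117 + 22735) + l(191, -36)) = √((20117 + 22735) + 191*(8 - 36)) = √(42852 + 191*(-28)) = √(42852 - 5348) = √37504 = 8*√586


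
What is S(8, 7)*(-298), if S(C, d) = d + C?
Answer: -4470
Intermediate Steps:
S(C, d) = C + d
S(8, 7)*(-298) = (8 + 7)*(-298) = 15*(-298) = -4470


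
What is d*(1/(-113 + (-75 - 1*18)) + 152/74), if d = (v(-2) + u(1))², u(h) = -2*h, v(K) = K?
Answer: 124952/3811 ≈ 32.787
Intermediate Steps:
d = 16 (d = (-2 - 2*1)² = (-2 - 2)² = (-4)² = 16)
d*(1/(-113 + (-75 - 1*18)) + 152/74) = 16*(1/(-113 + (-75 - 1*18)) + 152/74) = 16*(1/(-113 + (-75 - 18)) + 152*(1/74)) = 16*(1/(-113 - 93) + 76/37) = 16*(1/(-206) + 76/37) = 16*(-1/206 + 76/37) = 16*(15619/7622) = 124952/3811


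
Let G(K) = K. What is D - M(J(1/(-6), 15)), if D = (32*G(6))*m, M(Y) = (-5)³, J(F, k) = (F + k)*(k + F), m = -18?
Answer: -3331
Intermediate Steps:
J(F, k) = (F + k)² (J(F, k) = (F + k)*(F + k) = (F + k)²)
M(Y) = -125
D = -3456 (D = (32*6)*(-18) = 192*(-18) = -3456)
D - M(J(1/(-6), 15)) = -3456 - 1*(-125) = -3456 + 125 = -3331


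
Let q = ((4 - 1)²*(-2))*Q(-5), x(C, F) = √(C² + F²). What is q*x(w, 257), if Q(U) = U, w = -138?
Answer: 90*√85093 ≈ 26254.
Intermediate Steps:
q = 90 (q = ((4 - 1)²*(-2))*(-5) = (3²*(-2))*(-5) = (9*(-2))*(-5) = -18*(-5) = 90)
q*x(w, 257) = 90*√((-138)² + 257²) = 90*√(19044 + 66049) = 90*√85093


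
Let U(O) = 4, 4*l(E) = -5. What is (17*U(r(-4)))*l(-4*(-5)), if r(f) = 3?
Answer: -85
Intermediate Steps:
l(E) = -5/4 (l(E) = (¼)*(-5) = -5/4)
(17*U(r(-4)))*l(-4*(-5)) = (17*4)*(-5/4) = 68*(-5/4) = -85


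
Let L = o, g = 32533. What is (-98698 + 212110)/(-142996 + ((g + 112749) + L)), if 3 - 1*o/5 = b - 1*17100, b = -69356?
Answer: 113412/434581 ≈ 0.26097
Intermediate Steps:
o = 432295 (o = 15 - 5*(-69356 - 1*17100) = 15 - 5*(-69356 - 17100) = 15 - 5*(-86456) = 15 + 432280 = 432295)
L = 432295
(-98698 + 212110)/(-142996 + ((g + 112749) + L)) = (-98698 + 212110)/(-142996 + ((32533 + 112749) + 432295)) = 113412/(-142996 + (145282 + 432295)) = 113412/(-142996 + 577577) = 113412/434581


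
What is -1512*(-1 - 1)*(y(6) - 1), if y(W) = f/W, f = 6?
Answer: 0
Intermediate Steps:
y(W) = 6/W
-1512*(-1 - 1)*(y(6) - 1) = -1512*(-1 - 1)*(6/6 - 1) = -(-3024)*(6*(⅙) - 1) = -(-3024)*(1 - 1) = -(-3024)*0 = -1512*0 = 0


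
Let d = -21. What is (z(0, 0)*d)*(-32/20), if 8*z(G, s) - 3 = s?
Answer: 63/5 ≈ 12.600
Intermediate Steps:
z(G, s) = 3/8 + s/8
(z(0, 0)*d)*(-32/20) = ((3/8 + (⅛)*0)*(-21))*(-32/20) = ((3/8 + 0)*(-21))*(-32*1/20) = ((3/8)*(-21))*(-8/5) = -63/8*(-8/5) = 63/5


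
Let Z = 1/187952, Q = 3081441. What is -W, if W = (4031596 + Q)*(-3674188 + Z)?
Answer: 4912056953027545075/187952 ≈ 2.6135e+13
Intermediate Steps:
Z = 1/187952 ≈ 5.3205e-6
W = -4912056953027545075/187952 (W = (4031596 + 3081441)*(-3674188 + 1/187952) = 7113037*(-690570982975/187952) = -4912056953027545075/187952 ≈ -2.6135e+13)
-W = -1*(-4912056953027545075/187952) = 4912056953027545075/187952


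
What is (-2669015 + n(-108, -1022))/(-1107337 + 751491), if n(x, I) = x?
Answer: 2669123/355846 ≈ 7.5008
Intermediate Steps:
(-2669015 + n(-108, -1022))/(-1107337 + 751491) = (-2669015 - 108)/(-1107337 + 751491) = -2669123/(-355846) = -2669123*(-1/355846) = 2669123/355846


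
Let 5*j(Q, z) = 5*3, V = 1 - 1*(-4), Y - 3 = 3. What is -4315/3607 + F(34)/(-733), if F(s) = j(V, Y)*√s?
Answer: -4315/3607 - 3*√34/733 ≈ -1.2201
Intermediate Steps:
Y = 6 (Y = 3 + 3 = 6)
V = 5 (V = 1 + 4 = 5)
j(Q, z) = 3 (j(Q, z) = (5*3)/5 = (⅕)*15 = 3)
F(s) = 3*√s
-4315/3607 + F(34)/(-733) = -4315/3607 + (3*√34)/(-733) = -4315*1/3607 + (3*√34)*(-1/733) = -4315/3607 - 3*√34/733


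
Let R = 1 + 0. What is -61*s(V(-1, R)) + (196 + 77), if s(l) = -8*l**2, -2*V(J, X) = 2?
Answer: 761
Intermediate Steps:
R = 1
V(J, X) = -1 (V(J, X) = -1/2*2 = -1)
-61*s(V(-1, R)) + (196 + 77) = -(-488)*(-1)**2 + (196 + 77) = -(-488) + 273 = -61*(-8) + 273 = 488 + 273 = 761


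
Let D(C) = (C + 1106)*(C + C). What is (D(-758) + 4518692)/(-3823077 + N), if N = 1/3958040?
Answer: -15797028436960/15131891689079 ≈ -1.0440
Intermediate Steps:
D(C) = 2*C*(1106 + C) (D(C) = (1106 + C)*(2*C) = 2*C*(1106 + C))
N = 1/3958040 ≈ 2.5265e-7
(D(-758) + 4518692)/(-3823077 + N) = (2*(-758)*(1106 - 758) + 4518692)/(-3823077 + 1/3958040) = (2*(-758)*348 + 4518692)/(-15131891689079/3958040) = (-527568 + 4518692)*(-3958040/15131891689079) = 3991124*(-3958040/15131891689079) = -15797028436960/15131891689079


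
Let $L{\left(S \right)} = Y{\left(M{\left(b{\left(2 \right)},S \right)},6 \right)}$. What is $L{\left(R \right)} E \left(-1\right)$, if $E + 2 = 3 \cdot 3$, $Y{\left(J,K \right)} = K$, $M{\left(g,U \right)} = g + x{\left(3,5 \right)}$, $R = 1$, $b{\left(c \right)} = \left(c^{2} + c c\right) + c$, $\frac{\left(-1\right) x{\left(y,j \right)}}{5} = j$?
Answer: $-42$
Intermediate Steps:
$x{\left(y,j \right)} = - 5 j$
$b{\left(c \right)} = c + 2 c^{2}$ ($b{\left(c \right)} = \left(c^{2} + c^{2}\right) + c = 2 c^{2} + c = c + 2 c^{2}$)
$M{\left(g,U \right)} = -25 + g$ ($M{\left(g,U \right)} = g - 25 = -25 + g$)
$L{\left(S \right)} = 6$
$E = 7$ ($E = -2 + 3 \cdot 3 = -2 + 9 = 7$)
$L{\left(R \right)} E \left(-1\right) = 6 \cdot 7 \left(-1\right) = 42 \left(-1\right) = -42$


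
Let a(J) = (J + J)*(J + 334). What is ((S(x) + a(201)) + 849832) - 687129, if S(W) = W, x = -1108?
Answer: 376665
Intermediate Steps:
a(J) = 2*J*(334 + J) (a(J) = (2*J)*(334 + J) = 2*J*(334 + J))
((S(x) + a(201)) + 849832) - 687129 = ((-1108 + 2*201*(334 + 201)) + 849832) - 687129 = ((-1108 + 2*201*535) + 849832) - 687129 = ((-1108 + 215070) + 849832) - 687129 = (213962 + 849832) - 687129 = 1063794 - 687129 = 376665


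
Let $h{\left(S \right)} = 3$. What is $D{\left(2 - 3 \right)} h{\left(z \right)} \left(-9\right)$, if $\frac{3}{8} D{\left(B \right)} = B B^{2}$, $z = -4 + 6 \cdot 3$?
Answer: $72$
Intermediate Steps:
$z = 14$ ($z = -4 + 18 = 14$)
$D{\left(B \right)} = \frac{8 B^{3}}{3}$ ($D{\left(B \right)} = \frac{8 B B^{2}}{3} = \frac{8 B^{3}}{3}$)
$D{\left(2 - 3 \right)} h{\left(z \right)} \left(-9\right) = \frac{8 \left(2 - 3\right)^{3}}{3} \cdot 3 \left(-9\right) = \frac{8 \left(-1\right)^{3}}{3} \cdot 3 \left(-9\right) = \frac{8}{3} \left(-1\right) 3 \left(-9\right) = \left(- \frac{8}{3}\right) 3 \left(-9\right) = \left(-8\right) \left(-9\right) = 72$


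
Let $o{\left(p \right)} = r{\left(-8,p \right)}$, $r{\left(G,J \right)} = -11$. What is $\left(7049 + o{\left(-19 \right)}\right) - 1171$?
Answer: $5867$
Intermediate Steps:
$o{\left(p \right)} = -11$
$\left(7049 + o{\left(-19 \right)}\right) - 1171 = \left(7049 - 11\right) - 1171 = 7038 - 1171 = 5867$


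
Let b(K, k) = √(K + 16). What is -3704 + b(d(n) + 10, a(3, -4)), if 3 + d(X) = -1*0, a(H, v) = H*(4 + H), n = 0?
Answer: -3704 + √23 ≈ -3699.2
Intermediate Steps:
d(X) = -3 (d(X) = -3 - 1*0 = -3 + 0 = -3)
b(K, k) = √(16 + K)
-3704 + b(d(n) + 10, a(3, -4)) = -3704 + √(16 + (-3 + 10)) = -3704 + √(16 + 7) = -3704 + √23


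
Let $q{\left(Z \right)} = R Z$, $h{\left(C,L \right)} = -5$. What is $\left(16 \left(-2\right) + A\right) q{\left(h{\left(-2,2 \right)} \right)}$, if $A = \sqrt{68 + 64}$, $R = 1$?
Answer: $160 - 10 \sqrt{33} \approx 102.55$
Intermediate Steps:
$q{\left(Z \right)} = Z$ ($q{\left(Z \right)} = 1 Z = Z$)
$A = 2 \sqrt{33}$ ($A = \sqrt{132} = 2 \sqrt{33} \approx 11.489$)
$\left(16 \left(-2\right) + A\right) q{\left(h{\left(-2,2 \right)} \right)} = \left(16 \left(-2\right) + 2 \sqrt{33}\right) \left(-5\right) = \left(-32 + 2 \sqrt{33}\right) \left(-5\right) = 160 - 10 \sqrt{33}$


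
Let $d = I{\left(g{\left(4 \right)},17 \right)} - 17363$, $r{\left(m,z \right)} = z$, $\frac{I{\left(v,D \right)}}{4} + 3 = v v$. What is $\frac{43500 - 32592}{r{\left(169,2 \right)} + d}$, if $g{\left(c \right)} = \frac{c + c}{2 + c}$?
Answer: $- \frac{98172}{156293} \approx -0.62813$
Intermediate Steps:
$g{\left(c \right)} = \frac{2 c}{2 + c}$
$I{\left(v,D \right)} = -12 + 4 v^{2}$ ($I{\left(v,D \right)} = -12 + 4 v v = -12 + 4 v^{2}$)
$d = - \frac{156311}{9}$ ($d = \left(-12 + 4 \left(2 \cdot 4 \frac{1}{2 + 4}\right)^{2}\right) - 17363 = \left(-12 + 4 \left(2 \cdot 4 \cdot \frac{1}{6}\right)^{2}\right) - 17363 = \left(-12 + 4 \left(\frac{4}{3}\right)^{2}\right) - 17363 = \left(-12 + 4 \cdot \frac{16}{9}\right) - 17363 = \left(-12 + \frac{64}{9}\right) - 17363 = - \frac{44}{9} - 17363 = - \frac{156311}{9} \approx -17368.0$)
$\frac{43500 - 32592}{r{\left(169,2 \right)} + d} = \frac{43500 - 32592}{2 - \frac{156311}{9}} = \frac{10908}{- \frac{156293}{9}} = 10908 \left(- \frac{9}{156293}\right) = - \frac{98172}{156293}$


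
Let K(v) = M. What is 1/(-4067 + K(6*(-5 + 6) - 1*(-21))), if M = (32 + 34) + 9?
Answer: -1/3992 ≈ -0.00025050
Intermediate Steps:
M = 75 (M = 66 + 9 = 75)
K(v) = 75
1/(-4067 + K(6*(-5 + 6) - 1*(-21))) = 1/(-4067 + 75) = 1/(-3992) = -1/3992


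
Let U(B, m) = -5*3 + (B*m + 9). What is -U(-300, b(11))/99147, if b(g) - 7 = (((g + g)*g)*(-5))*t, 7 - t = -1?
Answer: -967298/33049 ≈ -29.269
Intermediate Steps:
t = 8 (t = 7 - 1*(-1) = 7 + 1 = 8)
b(g) = 7 - 80*g² (b(g) = 7 + (((g + g)*g)*(-5))*8 = 7 + (((2*g)*g)*(-5))*8 = 7 + ((2*g²)*(-5))*8 = 7 - 10*g²*8 = 7 - 80*g²)
U(B, m) = -6 + B*m (U(B, m) = -15 + (9 + B*m) = -6 + B*m)
-U(-300, b(11))/99147 = -(-6 - 300*(7 - 80*11²))/99147 = -(-6 - 300*(7 - 80*121))*(1/99147) = -(-6 - 300*(7 - 9680))*(1/99147) = -(-6 - 300*(-9673))*(1/99147) = -(-6 + 2901900)*(1/99147) = -1*2901894*(1/99147) = -2901894*1/99147 = -967298/33049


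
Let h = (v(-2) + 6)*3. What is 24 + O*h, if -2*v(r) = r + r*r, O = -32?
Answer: -456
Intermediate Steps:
v(r) = -r/2 - r²/2 (v(r) = -(r + r*r)/2 = -(r + r²)/2 = -r/2 - r²/2)
h = 15 (h = (-½*(-2)*(1 - 2) + 6)*3 = (-½*(-2)*(-1) + 6)*3 = (-1 + 6)*3 = 5*3 = 15)
24 + O*h = 24 - 32*15 = 24 - 480 = -456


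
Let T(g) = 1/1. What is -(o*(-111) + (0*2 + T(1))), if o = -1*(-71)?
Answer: 7880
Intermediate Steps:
o = 71
T(g) = 1
-(o*(-111) + (0*2 + T(1))) = -(71*(-111) + (0*2 + 1)) = -(-7881 + (0 + 1)) = -(-7881 + 1) = -1*(-7880) = 7880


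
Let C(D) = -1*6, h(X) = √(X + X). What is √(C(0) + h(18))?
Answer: 0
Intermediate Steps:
h(X) = √2*√X (h(X) = √(2*X) = √2*√X)
C(D) = -6
√(C(0) + h(18)) = √(-6 + √2*√18) = √(-6 + √2*(3*√2)) = √(-6 + 6) = √0 = 0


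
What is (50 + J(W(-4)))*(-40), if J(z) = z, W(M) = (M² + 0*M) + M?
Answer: -2480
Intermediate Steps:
W(M) = M + M² (W(M) = (M² + 0) + M = M² + M = M + M²)
(50 + J(W(-4)))*(-40) = (50 - 4*(1 - 4))*(-40) = (50 - 4*(-3))*(-40) = (50 + 12)*(-40) = 62*(-40) = -2480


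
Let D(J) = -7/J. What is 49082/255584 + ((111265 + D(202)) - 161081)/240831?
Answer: -46041570073/3108403790352 ≈ -0.014812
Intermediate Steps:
49082/255584 + ((111265 + D(202)) - 161081)/240831 = 49082/255584 + ((111265 - 7/202) - 161081)/240831 = 49082*(1/255584) + ((111265 - 7*1/202) - 161081)*(1/240831) = 24541/127792 + ((111265 - 7/202) - 161081)*(1/240831) = 24541/127792 + (22475523/202 - 161081)*(1/240831) = 24541/127792 - 10062839/202*1/240831 = 24541/127792 - 10062839/48647862 = -46041570073/3108403790352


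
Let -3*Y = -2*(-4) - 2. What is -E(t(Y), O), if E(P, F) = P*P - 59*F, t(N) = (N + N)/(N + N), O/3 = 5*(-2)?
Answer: -1771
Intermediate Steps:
Y = -2 (Y = -(-2*(-4) - 2)/3 = -(8 - 2)/3 = -⅓*6 = -2)
O = -30 (O = 3*(5*(-2)) = 3*(-10) = -30)
t(N) = 1 (t(N) = (2*N)/((2*N)) = (2*N)*(1/(2*N)) = 1)
E(P, F) = P² - 59*F
-E(t(Y), O) = -(1² - 59*(-30)) = -(1 + 1770) = -1*1771 = -1771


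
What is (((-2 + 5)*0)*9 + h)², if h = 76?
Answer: 5776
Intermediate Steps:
(((-2 + 5)*0)*9 + h)² = (((-2 + 5)*0)*9 + 76)² = ((3*0)*9 + 76)² = (0*9 + 76)² = (0 + 76)² = 76² = 5776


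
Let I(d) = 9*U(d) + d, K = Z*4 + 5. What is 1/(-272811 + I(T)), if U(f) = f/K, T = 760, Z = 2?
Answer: -13/3529823 ≈ -3.6829e-6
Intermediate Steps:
K = 13 (K = 2*4 + 5 = 8 + 5 = 13)
U(f) = f/13
I(d) = 22*d/13 (I(d) = 9*(d/13) + d = 9*d/13 + d = 22*d/13)
1/(-272811 + I(T)) = 1/(-272811 + (22/13)*760) = 1/(-272811 + 16720/13) = 1/(-3529823/13) = -13/3529823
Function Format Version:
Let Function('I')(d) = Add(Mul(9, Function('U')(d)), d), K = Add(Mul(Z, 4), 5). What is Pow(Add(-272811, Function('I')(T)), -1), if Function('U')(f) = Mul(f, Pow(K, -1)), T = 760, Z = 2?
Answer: Rational(-13, 3529823) ≈ -3.6829e-6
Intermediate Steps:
K = 13 (K = Add(Mul(2, 4), 5) = Add(8, 5) = 13)
Function('U')(f) = Mul(Rational(1, 13), f) (Function('U')(f) = Mul(f, Pow(13, -1)) = Mul(f, Rational(1, 13)) = Mul(Rational(1, 13), f))
Function('I')(d) = Mul(Rational(22, 13), d) (Function('I')(d) = Add(Mul(9, Mul(Rational(1, 13), d)), d) = Add(Mul(Rational(9, 13), d), d) = Mul(Rational(22, 13), d))
Pow(Add(-272811, Function('I')(T)), -1) = Pow(Add(-272811, Mul(Rational(22, 13), 760)), -1) = Pow(Add(-272811, Rational(16720, 13)), -1) = Pow(Rational(-3529823, 13), -1) = Rational(-13, 3529823)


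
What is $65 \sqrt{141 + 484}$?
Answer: $1625$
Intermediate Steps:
$65 \sqrt{141 + 484} = 65 \sqrt{625} = 65 \cdot 25 = 1625$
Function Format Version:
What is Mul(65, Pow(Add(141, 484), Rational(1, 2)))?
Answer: 1625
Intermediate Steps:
Mul(65, Pow(Add(141, 484), Rational(1, 2))) = Mul(65, Pow(625, Rational(1, 2))) = Mul(65, 25) = 1625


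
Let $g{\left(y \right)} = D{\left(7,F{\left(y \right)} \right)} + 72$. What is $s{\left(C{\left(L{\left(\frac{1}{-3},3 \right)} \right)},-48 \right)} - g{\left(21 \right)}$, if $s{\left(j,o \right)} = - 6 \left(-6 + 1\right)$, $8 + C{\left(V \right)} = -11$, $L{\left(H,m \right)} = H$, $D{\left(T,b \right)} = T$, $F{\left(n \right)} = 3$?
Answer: $-49$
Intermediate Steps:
$C{\left(V \right)} = -19$ ($C{\left(V \right)} = -8 - 11 = -19$)
$g{\left(y \right)} = 79$ ($g{\left(y \right)} = 7 + 72 = 79$)
$s{\left(j,o \right)} = 30$ ($s{\left(j,o \right)} = \left(-6\right) \left(-5\right) = 30$)
$s{\left(C{\left(L{\left(\frac{1}{-3},3 \right)} \right)},-48 \right)} - g{\left(21 \right)} = 30 - 79 = -49$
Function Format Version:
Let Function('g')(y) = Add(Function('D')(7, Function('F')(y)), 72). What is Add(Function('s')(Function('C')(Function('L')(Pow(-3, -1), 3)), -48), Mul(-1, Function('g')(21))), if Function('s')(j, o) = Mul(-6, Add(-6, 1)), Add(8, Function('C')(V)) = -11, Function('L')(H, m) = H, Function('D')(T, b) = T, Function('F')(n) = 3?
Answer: -49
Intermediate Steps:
Function('C')(V) = -19 (Function('C')(V) = Add(-8, -11) = -19)
Function('g')(y) = 79 (Function('g')(y) = Add(7, 72) = 79)
Function('s')(j, o) = 30 (Function('s')(j, o) = Mul(-6, -5) = 30)
Add(Function('s')(Function('C')(Function('L')(Pow(-3, -1), 3)), -48), Mul(-1, Function('g')(21))) = Add(30, Mul(-1, 79)) = Add(30, -79) = -49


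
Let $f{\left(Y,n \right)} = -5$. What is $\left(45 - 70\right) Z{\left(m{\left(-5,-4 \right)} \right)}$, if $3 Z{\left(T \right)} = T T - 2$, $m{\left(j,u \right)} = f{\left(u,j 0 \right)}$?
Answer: $- \frac{575}{3} \approx -191.67$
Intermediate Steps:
$m{\left(j,u \right)} = -5$
$Z{\left(T \right)} = - \frac{2}{3} + \frac{T^{2}}{3}$ ($Z{\left(T \right)} = \frac{T T - 2}{3} = \frac{T^{2} - 2}{3} = \frac{-2 + T^{2}}{3} = - \frac{2}{3} + \frac{T^{2}}{3}$)
$\left(45 - 70\right) Z{\left(m{\left(-5,-4 \right)} \right)} = \left(45 - 70\right) \left(- \frac{2}{3} + \frac{\left(-5\right)^{2}}{3}\right) = - 25 \left(- \frac{2}{3} + \frac{1}{3} \cdot 25\right) = - 25 \left(- \frac{2}{3} + \frac{25}{3}\right) = \left(-25\right) \frac{23}{3} = - \frac{575}{3}$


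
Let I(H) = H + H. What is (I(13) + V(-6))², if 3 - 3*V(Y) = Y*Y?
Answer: 225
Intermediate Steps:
I(H) = 2*H
V(Y) = 1 - Y²/3 (V(Y) = 1 - Y*Y/3 = 1 - Y²/3)
(I(13) + V(-6))² = (2*13 + (1 - ⅓*(-6)²))² = (26 + (1 - ⅓*36))² = (26 + (1 - 12))² = (26 - 11)² = 15² = 225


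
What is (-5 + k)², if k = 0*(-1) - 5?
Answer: 100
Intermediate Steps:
k = -5 (k = 0 - 5 = -5)
(-5 + k)² = (-5 - 5)² = (-10)² = 100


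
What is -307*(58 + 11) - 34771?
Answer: -55954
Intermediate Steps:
-307*(58 + 11) - 34771 = -307*69 - 34771 = -21183 - 34771 = -55954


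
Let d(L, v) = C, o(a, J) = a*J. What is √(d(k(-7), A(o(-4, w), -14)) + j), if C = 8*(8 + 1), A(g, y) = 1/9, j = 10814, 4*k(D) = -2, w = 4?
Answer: √10886 ≈ 104.34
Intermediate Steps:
k(D) = -½ (k(D) = (¼)*(-2) = -½)
o(a, J) = J*a
A(g, y) = ⅑
C = 72 (C = 8*9 = 72)
d(L, v) = 72
√(d(k(-7), A(o(-4, w), -14)) + j) = √(72 + 10814) = √10886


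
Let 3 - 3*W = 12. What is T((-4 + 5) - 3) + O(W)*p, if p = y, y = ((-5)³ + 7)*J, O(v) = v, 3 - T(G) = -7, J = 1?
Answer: 364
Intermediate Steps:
W = -3 (W = 1 - ⅓*12 = 1 - 4 = -3)
T(G) = 10 (T(G) = 3 - 1*(-7) = 3 + 7 = 10)
y = -118 (y = ((-5)³ + 7)*1 = (-125 + 7)*1 = -118*1 = -118)
p = -118
T((-4 + 5) - 3) + O(W)*p = 10 - 3*(-118) = 10 + 354 = 364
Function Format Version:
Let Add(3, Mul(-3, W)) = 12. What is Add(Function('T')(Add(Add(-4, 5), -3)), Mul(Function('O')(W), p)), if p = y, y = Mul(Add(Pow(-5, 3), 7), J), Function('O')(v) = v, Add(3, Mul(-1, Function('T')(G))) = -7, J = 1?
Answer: 364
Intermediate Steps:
W = -3 (W = Add(1, Mul(Rational(-1, 3), 12)) = Add(1, -4) = -3)
Function('T')(G) = 10 (Function('T')(G) = Add(3, Mul(-1, -7)) = Add(3, 7) = 10)
y = -118 (y = Mul(Add(Pow(-5, 3), 7), 1) = Mul(Add(-125, 7), 1) = Mul(-118, 1) = -118)
p = -118
Add(Function('T')(Add(Add(-4, 5), -3)), Mul(Function('O')(W), p)) = Add(10, Mul(-3, -118)) = Add(10, 354) = 364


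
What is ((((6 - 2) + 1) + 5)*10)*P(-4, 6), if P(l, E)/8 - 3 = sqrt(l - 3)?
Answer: 2400 + 800*I*sqrt(7) ≈ 2400.0 + 2116.6*I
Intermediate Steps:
P(l, E) = 24 + 8*sqrt(-3 + l) (P(l, E) = 24 + 8*sqrt(l - 3) = 24 + 8*sqrt(-3 + l))
((((6 - 2) + 1) + 5)*10)*P(-4, 6) = ((((6 - 2) + 1) + 5)*10)*(24 + 8*sqrt(-3 - 4)) = (((4 + 1) + 5)*10)*(24 + 8*sqrt(-7)) = ((5 + 5)*10)*(24 + 8*(I*sqrt(7))) = (10*10)*(24 + 8*I*sqrt(7)) = 100*(24 + 8*I*sqrt(7)) = 2400 + 800*I*sqrt(7)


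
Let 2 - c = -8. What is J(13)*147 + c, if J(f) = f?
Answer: 1921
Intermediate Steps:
c = 10 (c = 2 - 1*(-8) = 2 + 8 = 10)
J(13)*147 + c = 13*147 + 10 = 1911 + 10 = 1921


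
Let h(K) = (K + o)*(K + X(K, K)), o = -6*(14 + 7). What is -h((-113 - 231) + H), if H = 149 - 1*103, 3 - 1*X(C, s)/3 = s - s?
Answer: -122536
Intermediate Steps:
X(C, s) = 9 (X(C, s) = 9 - 3*(s - s) = 9 - 3*0 = 9 + 0 = 9)
H = 46 (H = 149 - 103 = 46)
o = -126 (o = -6*21 = -126)
h(K) = (-126 + K)*(9 + K) (h(K) = (K - 126)*(K + 9) = (-126 + K)*(9 + K))
-h((-113 - 231) + H) = -(-1134 + ((-113 - 231) + 46)² - 117*((-113 - 231) + 46)) = -(-1134 + (-344 + 46)² - 117*(-344 + 46)) = -(-1134 + (-298)² - 117*(-298)) = -(-1134 + 88804 + 34866) = -1*122536 = -122536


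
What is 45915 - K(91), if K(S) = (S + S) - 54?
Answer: 45787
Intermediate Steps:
K(S) = -54 + 2*S (K(S) = 2*S - 54 = -54 + 2*S)
45915 - K(91) = 45915 - (-54 + 2*91) = 45915 - (-54 + 182) = 45915 - 1*128 = 45915 - 128 = 45787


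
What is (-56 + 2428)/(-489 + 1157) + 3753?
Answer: 627344/167 ≈ 3756.6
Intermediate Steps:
(-56 + 2428)/(-489 + 1157) + 3753 = 2372/668 + 3753 = 2372*(1/668) + 3753 = 593/167 + 3753 = 627344/167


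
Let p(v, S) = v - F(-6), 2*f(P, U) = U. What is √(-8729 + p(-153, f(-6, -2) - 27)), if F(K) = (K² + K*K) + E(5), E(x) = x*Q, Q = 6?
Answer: 2*I*√2246 ≈ 94.784*I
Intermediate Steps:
E(x) = 6*x (E(x) = x*6 = 6*x)
f(P, U) = U/2
F(K) = 30 + 2*K² (F(K) = (K² + K*K) + 6*5 = (K² + K²) + 30 = 2*K² + 30 = 30 + 2*K²)
p(v, S) = -102 + v (p(v, S) = v - (30 + 2*(-6)²) = v - (30 + 2*36) = v - (30 + 72) = v - 1*102 = v - 102 = -102 + v)
√(-8729 + p(-153, f(-6, -2) - 27)) = √(-8729 + (-102 - 153)) = √(-8729 - 255) = √(-8984) = 2*I*√2246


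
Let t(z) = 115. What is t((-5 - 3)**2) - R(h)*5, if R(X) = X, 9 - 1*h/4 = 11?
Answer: 155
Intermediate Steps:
h = -8 (h = 36 - 4*11 = 36 - 44 = -8)
t((-5 - 3)**2) - R(h)*5 = 115 - (-8)*5 = 115 - 1*(-40) = 115 + 40 = 155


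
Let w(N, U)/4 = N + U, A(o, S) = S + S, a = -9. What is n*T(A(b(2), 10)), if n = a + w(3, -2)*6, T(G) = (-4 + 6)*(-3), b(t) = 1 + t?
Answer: -90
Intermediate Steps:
A(o, S) = 2*S
w(N, U) = 4*N + 4*U (w(N, U) = 4*(N + U) = 4*N + 4*U)
T(G) = -6 (T(G) = 2*(-3) = -6)
n = 15 (n = -9 + (4*3 + 4*(-2))*6 = -9 + (12 - 8)*6 = -9 + 4*6 = -9 + 24 = 15)
n*T(A(b(2), 10)) = 15*(-6) = -90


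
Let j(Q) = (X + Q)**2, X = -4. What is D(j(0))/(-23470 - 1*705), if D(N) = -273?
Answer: 273/24175 ≈ 0.011293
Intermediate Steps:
j(Q) = (-4 + Q)**2
D(j(0))/(-23470 - 1*705) = -273/(-23470 - 1*705) = -273/(-23470 - 705) = -273/(-24175) = -273*(-1/24175) = 273/24175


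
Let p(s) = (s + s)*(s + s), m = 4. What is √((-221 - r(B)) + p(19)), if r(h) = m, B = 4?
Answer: √1219 ≈ 34.914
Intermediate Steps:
r(h) = 4
p(s) = 4*s² (p(s) = (2*s)*(2*s) = 4*s²)
√((-221 - r(B)) + p(19)) = √((-221 - 1*4) + 4*19²) = √((-221 - 4) + 4*361) = √(-225 + 1444) = √1219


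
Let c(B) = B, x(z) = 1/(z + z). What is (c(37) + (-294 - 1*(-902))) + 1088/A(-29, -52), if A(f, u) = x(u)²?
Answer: 11768453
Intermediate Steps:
x(z) = 1/(2*z)
A(f, u) = 1/(4*u²) (A(f, u) = (1/(2*u))² = 1/(4*u²))
(c(37) + (-294 - 1*(-902))) + 1088/A(-29, -52) = (37 + (-294 - 1*(-902))) + 1088/(((¼)/(-52)²)) = (37 + (-294 + 902)) + 1088/(((¼)*(1/2704))) = (37 + 608) + 1088/(1/10816) = 645 + 1088*10816 = 645 + 11767808 = 11768453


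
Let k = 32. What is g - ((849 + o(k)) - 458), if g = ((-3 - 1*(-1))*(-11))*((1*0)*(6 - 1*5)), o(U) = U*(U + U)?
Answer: -2439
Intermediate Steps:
o(U) = 2*U**2 (o(U) = U*(2*U) = 2*U**2)
g = 0 (g = ((-3 + 1)*(-11))*(0*(6 - 5)) = (-2*(-11))*(0*1) = 22*0 = 0)
g - ((849 + o(k)) - 458) = 0 - ((849 + 2*32**2) - 458) = 0 - ((849 + 2*1024) - 458) = 0 - ((849 + 2048) - 458) = 0 - (2897 - 458) = 0 - 1*2439 = 0 - 2439 = -2439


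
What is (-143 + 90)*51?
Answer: -2703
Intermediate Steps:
(-143 + 90)*51 = -53*51 = -2703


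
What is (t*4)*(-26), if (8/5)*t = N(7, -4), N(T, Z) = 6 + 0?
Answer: -390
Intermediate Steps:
N(T, Z) = 6
t = 15/4 (t = (5/8)*6 = 15/4 ≈ 3.7500)
(t*4)*(-26) = ((15/4)*4)*(-26) = 15*(-26) = -390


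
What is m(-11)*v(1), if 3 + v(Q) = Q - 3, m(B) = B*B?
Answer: -605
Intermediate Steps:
m(B) = B²
v(Q) = -6 + Q (v(Q) = -3 + (Q - 3) = -3 + (-3 + Q) = -6 + Q)
m(-11)*v(1) = (-11)²*(-6 + 1) = 121*(-5) = -605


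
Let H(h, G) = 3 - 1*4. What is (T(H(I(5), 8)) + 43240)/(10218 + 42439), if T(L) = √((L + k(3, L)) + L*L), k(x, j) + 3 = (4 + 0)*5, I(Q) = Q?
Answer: 43240/52657 + √17/52657 ≈ 0.82124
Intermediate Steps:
k(x, j) = 17 (k(x, j) = -3 + (4 + 0)*5 = -3 + 4*5 = -3 + 20 = 17)
H(h, G) = -1 (H(h, G) = 3 - 4 = -1)
T(L) = √(17 + L + L²) (T(L) = √((L + 17) + L*L) = √((17 + L) + L²) = √(17 + L + L²))
(T(H(I(5), 8)) + 43240)/(10218 + 42439) = (√(17 - 1 + (-1)²) + 43240)/(10218 + 42439) = (√(17 - 1 + 1) + 43240)/52657 = (√17 + 43240)*(1/52657) = (43240 + √17)*(1/52657) = 43240/52657 + √17/52657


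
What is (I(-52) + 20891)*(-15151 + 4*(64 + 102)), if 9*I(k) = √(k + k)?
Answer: -302647917 - 9658*I*√26/3 ≈ -3.0265e+8 - 16415.0*I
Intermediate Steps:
I(k) = √2*√k/9 (I(k) = √(k + k)/9 = √(2*k)/9 = (√2*√k)/9 = √2*√k/9)
(I(-52) + 20891)*(-15151 + 4*(64 + 102)) = (√2*√(-52)/9 + 20891)*(-15151 + 4*(64 + 102)) = (√2*(2*I*√13)/9 + 20891)*(-15151 + 4*166) = (2*I*√26/9 + 20891)*(-15151 + 664) = (20891 + 2*I*√26/9)*(-14487) = -302647917 - 9658*I*√26/3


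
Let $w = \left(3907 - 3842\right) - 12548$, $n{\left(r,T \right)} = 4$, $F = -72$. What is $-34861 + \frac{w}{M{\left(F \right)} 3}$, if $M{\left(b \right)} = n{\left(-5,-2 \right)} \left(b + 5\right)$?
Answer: $- \frac{9338587}{268} \approx -34846.0$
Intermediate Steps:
$w = -12483$ ($w = 65 - 12548 = -12483$)
$M{\left(b \right)} = 20 + 4 b$ ($M{\left(b \right)} = 4 \left(b + 5\right) = 4 \left(5 + b\right) = 20 + 4 b$)
$-34861 + \frac{w}{M{\left(F \right)} 3} = -34861 - \frac{12483}{\left(20 + 4 \left(-72\right)\right) 3} = -34861 - \frac{12483}{\left(20 - 288\right) 3} = -34861 - \frac{12483}{\left(-268\right) 3} = -34861 - \frac{12483}{-804} = -34861 - - \frac{4161}{268} = -34861 + \frac{4161}{268} = - \frac{9338587}{268}$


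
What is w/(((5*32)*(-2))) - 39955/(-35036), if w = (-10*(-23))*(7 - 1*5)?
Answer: -41637/140144 ≈ -0.29710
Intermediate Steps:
w = 460 (w = 230*(7 - 5) = 230*2 = 460)
w/(((5*32)*(-2))) - 39955/(-35036) = 460/(((5*32)*(-2))) - 39955/(-35036) = 460/((160*(-2))) - 39955*(-1/35036) = 460/(-320) + 39955/35036 = 460*(-1/320) + 39955/35036 = -23/16 + 39955/35036 = -41637/140144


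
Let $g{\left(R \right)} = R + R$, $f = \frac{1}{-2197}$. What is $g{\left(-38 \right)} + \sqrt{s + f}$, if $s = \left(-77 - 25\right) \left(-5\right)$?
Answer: $-76 + \frac{\sqrt{14566097}}{169} \approx -53.417$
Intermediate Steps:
$s = 510$ ($s = \left(-102\right) \left(-5\right) = 510$)
$f = - \frac{1}{2197} \approx -0.00045517$
$g{\left(R \right)} = 2 R$
$g{\left(-38 \right)} + \sqrt{s + f} = 2 \left(-38\right) + \sqrt{510 - \frac{1}{2197}} = -76 + \sqrt{\frac{1120469}{2197}} = -76 + \frac{\sqrt{14566097}}{169}$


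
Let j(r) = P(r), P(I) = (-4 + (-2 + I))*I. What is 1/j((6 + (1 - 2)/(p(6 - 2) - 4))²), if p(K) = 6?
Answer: 16/11737 ≈ 0.0013632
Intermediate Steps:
P(I) = I*(-6 + I) (P(I) = (-6 + I)*I = I*(-6 + I))
j(r) = r*(-6 + r)
1/j((6 + (1 - 2)/(p(6 - 2) - 4))²) = 1/((6 + (1 - 2)/(6 - 4))²*(-6 + (6 + (1 - 2)/(6 - 4))²)) = 1/((6 - 1/2)²*(-6 + (6 - 1/2)²)) = 1/((6 - 1*½)²*(-6 + (6 - 1*½)²)) = 1/((6 - ½)²*(-6 + (6 - ½)²)) = 1/((11/2)²*(-6 + (11/2)²)) = 1/(121*(-6 + 121/4)/4) = 1/((121/4)*(97/4)) = 1/(11737/16) = 16/11737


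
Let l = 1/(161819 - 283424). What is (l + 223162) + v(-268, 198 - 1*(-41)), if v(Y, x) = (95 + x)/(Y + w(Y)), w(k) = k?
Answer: 108550156931/486420 ≈ 2.2316e+5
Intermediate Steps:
v(Y, x) = (95 + x)/(2*Y) (v(Y, x) = (95 + x)/(Y + Y) = (95 + x)/((2*Y)) = (95 + x)*(1/(2*Y)) = (95 + x)/(2*Y))
l = -1/121605 (l = 1/(-121605) = -1/121605 ≈ -8.2233e-6)
(l + 223162) + v(-268, 198 - 1*(-41)) = (-1/121605 + 223162) + (1/2)*(95 + (198 - 1*(-41)))/(-268) = 27137615009/121605 + (1/2)*(-1/268)*(95 + (198 + 41)) = 27137615009/121605 + (1/2)*(-1/268)*(95 + 239) = 27137615009/121605 + (1/2)*(-1/268)*334 = 27137615009/121605 - 167/268 = 108550156931/486420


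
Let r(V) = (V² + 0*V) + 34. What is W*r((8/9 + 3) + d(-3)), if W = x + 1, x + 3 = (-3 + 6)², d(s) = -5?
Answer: 19978/81 ≈ 246.64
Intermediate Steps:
x = 6 (x = -3 + (-3 + 6)² = -3 + 3² = -3 + 9 = 6)
r(V) = 34 + V² (r(V) = (V² + 0) + 34 = V² + 34 = 34 + V²)
W = 7 (W = 6 + 1 = 7)
W*r((8/9 + 3) + d(-3)) = 7*(34 + ((8/9 + 3) - 5)²) = 7*(34 + (35/9 - 5)²) = 7*(34 + (-10/9)²) = 7*(34 + 100/81) = 7*(2854/81) = 19978/81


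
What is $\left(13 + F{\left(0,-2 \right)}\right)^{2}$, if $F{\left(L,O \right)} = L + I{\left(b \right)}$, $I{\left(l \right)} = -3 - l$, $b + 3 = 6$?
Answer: $49$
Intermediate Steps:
$b = 3$ ($b = -3 + 6 = 3$)
$F{\left(L,O \right)} = -6 + L$ ($F{\left(L,O \right)} = L - 6 = -6 + L$)
$\left(13 + F{\left(0,-2 \right)}\right)^{2} = \left(13 + \left(-6 + 0\right)\right)^{2} = \left(13 - 6\right)^{2} = 7^{2} = 49$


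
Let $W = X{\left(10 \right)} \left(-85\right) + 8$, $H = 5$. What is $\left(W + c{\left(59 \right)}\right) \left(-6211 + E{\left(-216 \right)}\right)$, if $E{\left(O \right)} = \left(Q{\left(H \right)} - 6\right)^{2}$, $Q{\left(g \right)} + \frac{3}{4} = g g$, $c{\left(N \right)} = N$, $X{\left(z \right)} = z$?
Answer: $\frac{73638801}{16} \approx 4.6024 \cdot 10^{6}$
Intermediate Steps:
$Q{\left(g \right)} = - \frac{3}{4} + g^{2}$ ($Q{\left(g \right)} = - \frac{3}{4} + g g = - \frac{3}{4} + g^{2}$)
$E{\left(O \right)} = \frac{5329}{16}$ ($E{\left(O \right)} = \left(\left(- \frac{3}{4} + 5^{2}\right) - 6\right)^{2} = \left(\left(- \frac{3}{4} + 25\right) - 6\right)^{2} = \left(\frac{97}{4} - 6\right)^{2} = \left(\frac{73}{4}\right)^{2} = \frac{5329}{16}$)
$W = -842$ ($W = 10 \left(-85\right) + 8 = -850 + 8 = -842$)
$\left(W + c{\left(59 \right)}\right) \left(-6211 + E{\left(-216 \right)}\right) = \left(-842 + 59\right) \left(-6211 + \frac{5329}{16}\right) = \left(-783\right) \left(- \frac{94047}{16}\right) = \frac{73638801}{16}$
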